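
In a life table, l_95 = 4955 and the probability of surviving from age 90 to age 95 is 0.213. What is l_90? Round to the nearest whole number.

l_90 = l_95 / p = 4955 / 0.213 = 23263.

23263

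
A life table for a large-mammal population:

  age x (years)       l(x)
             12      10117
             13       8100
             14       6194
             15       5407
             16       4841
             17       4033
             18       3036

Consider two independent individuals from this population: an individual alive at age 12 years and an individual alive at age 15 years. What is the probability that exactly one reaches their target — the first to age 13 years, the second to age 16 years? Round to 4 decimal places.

p₁ = l(13)/l(12) = 8100/10117 = 0.800633; p₂ = l(16)/l(15) = 4841/5407 = 0.895321.
P(exactly one) = p₁(1−p₂) + (1−p₁)p₂ = 0.083809 + 0.178497 = 0.262307.

0.2623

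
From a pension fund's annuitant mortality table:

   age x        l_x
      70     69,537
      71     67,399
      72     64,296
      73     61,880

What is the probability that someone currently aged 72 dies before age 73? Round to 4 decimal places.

0.0376

P(die before 73 | alive at 72) = 1 − l_73/l_72 = 1 − 61,880/64,296 = (2,416)/64,296 = 0.037576.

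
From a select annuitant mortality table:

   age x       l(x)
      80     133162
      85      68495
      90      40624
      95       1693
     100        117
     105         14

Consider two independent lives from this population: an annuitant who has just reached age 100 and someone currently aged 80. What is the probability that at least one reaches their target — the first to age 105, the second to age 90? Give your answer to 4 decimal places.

0.3882

p₁ = l(105)/l(100) = 14/117 = 0.119658; p₂ = l(90)/l(80) = 40624/133162 = 0.305072.
P(at least one) = 1 − (1−p₁)(1−p₂) = 1 − 0.880342 × 0.694928 = 0.388226.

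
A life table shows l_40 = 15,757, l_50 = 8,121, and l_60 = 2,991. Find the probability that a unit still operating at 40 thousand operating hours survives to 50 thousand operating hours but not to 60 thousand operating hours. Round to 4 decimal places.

0.3256

This is the probability of reaching 50 but not 60, conditional on being operational at 40: (l_50 − l_60) / l_40.
= (8,121 − 2,991) / 15,757 = 5,130 / 15,757 = 0.325570.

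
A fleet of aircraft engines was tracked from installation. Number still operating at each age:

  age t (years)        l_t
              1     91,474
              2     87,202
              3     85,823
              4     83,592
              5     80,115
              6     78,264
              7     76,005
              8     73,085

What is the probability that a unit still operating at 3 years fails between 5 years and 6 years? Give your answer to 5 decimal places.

0.02157

This is the probability of reaching 5 but not 6, conditional on being operational at 3: (l_5 − l_6) / l_3.
= (80,115 − 78,264) / 85,823 = 1,851 / 85,823 = 0.021568.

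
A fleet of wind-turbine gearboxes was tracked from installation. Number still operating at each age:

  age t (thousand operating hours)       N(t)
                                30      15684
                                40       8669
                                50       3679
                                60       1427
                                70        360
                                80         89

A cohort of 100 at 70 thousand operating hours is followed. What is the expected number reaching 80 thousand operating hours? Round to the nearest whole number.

The relevant probability is 89/360 = 0.247222.
Expected number = 100 × 0.247222 = 25.

25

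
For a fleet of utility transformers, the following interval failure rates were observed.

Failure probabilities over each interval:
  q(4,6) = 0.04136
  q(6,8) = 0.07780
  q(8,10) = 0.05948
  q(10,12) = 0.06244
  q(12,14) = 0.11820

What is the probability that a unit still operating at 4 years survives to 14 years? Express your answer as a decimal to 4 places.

0.6874

The overall survival probability is (1 − 0.04136) × (1 − 0.07780) × (1 − 0.05948) × (1 − 0.06244) × (1 − 0.11820).
= 0.95864 × 0.92220 × 0.94052 × 0.93756 × 0.88180 = 0.687413.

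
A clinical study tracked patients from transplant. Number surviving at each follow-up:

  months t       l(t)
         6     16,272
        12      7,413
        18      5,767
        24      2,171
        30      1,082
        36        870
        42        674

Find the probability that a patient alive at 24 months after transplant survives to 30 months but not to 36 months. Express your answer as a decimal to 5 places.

This is the probability of reaching 30 but not 36, conditional on being alive at 24: (l(30) − l(36)) / l(24).
= (1,082 − 870) / 2,171 = 212 / 2,171 = 0.097651.

0.09765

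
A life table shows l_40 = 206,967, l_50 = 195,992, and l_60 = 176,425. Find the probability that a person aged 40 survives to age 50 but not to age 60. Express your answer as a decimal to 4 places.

0.0945

We want 10|10q40 = (l_50 − l_60)/l_40.
This is the probability of reaching 50 but not 60, conditional on being alive at 40: (l_50 − l_60) / l_40.
= (195,992 − 176,425) / 206,967 = 19,567 / 206,967 = 0.094542.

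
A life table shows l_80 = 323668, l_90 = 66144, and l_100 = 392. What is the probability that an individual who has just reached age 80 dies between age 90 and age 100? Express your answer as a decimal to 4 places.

0.2031

This is the probability of reaching 90 but not 100, conditional on being alive at 80: (l_90 − l_100) / l_80.
= (66144 − 392) / 323668 = 65752 / 323668 = 0.203146.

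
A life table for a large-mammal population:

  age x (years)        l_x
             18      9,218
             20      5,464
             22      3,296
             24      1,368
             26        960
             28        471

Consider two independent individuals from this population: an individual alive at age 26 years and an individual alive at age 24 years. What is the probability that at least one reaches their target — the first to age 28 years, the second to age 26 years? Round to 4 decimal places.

0.8481

p₁ = l_28/l_26 = 471/960 = 0.490625; p₂ = l_26/l_24 = 960/1,368 = 0.701754.
P(at least one) = 1 − (1−p₁)(1−p₂) = 1 − 0.509375 × 0.298246 = 0.848081.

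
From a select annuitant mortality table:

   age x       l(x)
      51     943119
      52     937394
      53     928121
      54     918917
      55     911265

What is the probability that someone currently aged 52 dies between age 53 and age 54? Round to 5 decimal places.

This is the probability of reaching 53 but not 54, conditional on being alive at 52: (l(53) − l(54)) / l(52).
= (928121 − 918917) / 937394 = 9204 / 937394 = 0.009819.

0.00982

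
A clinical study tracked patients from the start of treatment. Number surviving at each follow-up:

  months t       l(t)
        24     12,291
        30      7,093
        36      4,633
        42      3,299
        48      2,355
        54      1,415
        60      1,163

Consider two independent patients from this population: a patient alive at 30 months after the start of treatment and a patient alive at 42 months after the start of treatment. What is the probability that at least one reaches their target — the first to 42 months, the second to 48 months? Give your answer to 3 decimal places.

p₁ = l(42)/l(30) = 3,299/7,093 = 0.465106; p₂ = l(48)/l(42) = 2,355/3,299 = 0.713853.
P(at least one) = 1 − (1−p₁)(1−p₂) = 1 − 0.534894 × 0.286147 = 0.846942.

0.847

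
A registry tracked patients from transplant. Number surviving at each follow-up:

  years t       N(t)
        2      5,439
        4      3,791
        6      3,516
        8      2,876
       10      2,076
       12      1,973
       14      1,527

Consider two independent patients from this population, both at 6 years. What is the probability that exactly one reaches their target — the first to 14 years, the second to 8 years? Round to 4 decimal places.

0.5418

p₁ = N(14)/N(6) = 1,527/3,516 = 0.434300; p₂ = N(8)/N(6) = 2,876/3,516 = 0.817975.
P(exactly one) = p₁(1−p₂) + (1−p₁)p₂ = 0.079053 + 0.462728 = 0.541782.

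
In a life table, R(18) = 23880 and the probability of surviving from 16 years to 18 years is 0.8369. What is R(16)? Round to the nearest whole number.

28534

R(16) = R(18) / p = 23880 / 0.8369 = 28534.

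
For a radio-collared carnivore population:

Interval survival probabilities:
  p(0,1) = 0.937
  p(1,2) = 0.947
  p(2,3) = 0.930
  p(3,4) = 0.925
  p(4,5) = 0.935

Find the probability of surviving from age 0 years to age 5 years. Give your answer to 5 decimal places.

The overall survival probability is 0.937 × 0.947 × 0.930 × 0.925 × 0.935.
= 0.713717.

0.71372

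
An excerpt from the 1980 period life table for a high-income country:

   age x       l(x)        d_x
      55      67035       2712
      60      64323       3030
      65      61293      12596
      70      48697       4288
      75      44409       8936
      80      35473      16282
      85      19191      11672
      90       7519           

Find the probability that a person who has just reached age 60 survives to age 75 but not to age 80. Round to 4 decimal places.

This is the probability of reaching 75 but not 80, conditional on being alive at 60: (l(75) − l(80)) / l(60).
= (44409 − 35473) / 64323 = 8936 / 64323 = 0.138924.

0.1389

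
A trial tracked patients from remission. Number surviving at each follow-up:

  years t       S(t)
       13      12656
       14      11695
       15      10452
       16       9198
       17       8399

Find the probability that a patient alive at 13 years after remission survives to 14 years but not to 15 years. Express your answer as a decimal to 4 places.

This is the probability of reaching 14 but not 15, conditional on being alive at 13: (S(14) − S(15)) / S(13).
= (11695 − 10452) / 12656 = 1243 / 12656 = 0.098214.

0.0982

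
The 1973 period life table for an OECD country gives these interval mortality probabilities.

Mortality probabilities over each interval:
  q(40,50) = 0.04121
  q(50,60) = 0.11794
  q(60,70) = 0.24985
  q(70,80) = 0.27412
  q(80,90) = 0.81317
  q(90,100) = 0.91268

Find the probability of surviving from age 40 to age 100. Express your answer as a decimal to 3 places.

Survival from 40 to 100 is the product of surviving each interval: (1 − 0.04121) × (1 − 0.11794) × (1 − 0.24985) × (1 − 0.27412) × (1 − 0.81317) × (1 − 0.91268).
= 0.95879 × 0.88206 × 0.75015 × 0.72588 × 0.18683 × 0.08732 = 0.007513.

0.008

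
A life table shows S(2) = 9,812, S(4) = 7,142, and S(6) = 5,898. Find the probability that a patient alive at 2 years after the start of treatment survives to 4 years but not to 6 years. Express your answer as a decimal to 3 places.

0.127

This is the probability of reaching 4 but not 6, conditional on being alive at 2: (S(4) − S(6)) / S(2).
= (7,142 − 5,898) / 9,812 = 1,244 / 9,812 = 0.126784.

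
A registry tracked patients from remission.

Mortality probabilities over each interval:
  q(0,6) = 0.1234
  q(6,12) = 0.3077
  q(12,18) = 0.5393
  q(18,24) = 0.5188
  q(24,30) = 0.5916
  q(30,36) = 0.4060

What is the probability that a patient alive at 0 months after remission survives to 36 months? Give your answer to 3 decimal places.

P(survive 0→36) = (1 − 0.1234) × (1 − 0.3077) × (1 − 0.5393) × (1 − 0.5188) × (1 − 0.5916) × (1 − 0.4060).
= 0.8766 × 0.6923 × 0.4607 × 0.4812 × 0.4084 × 0.5940 = 0.032637.

0.033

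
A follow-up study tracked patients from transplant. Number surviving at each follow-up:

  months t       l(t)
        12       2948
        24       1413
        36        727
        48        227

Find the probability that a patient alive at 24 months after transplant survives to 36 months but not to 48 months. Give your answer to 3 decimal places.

This is the probability of reaching 36 but not 48, conditional on being alive at 24: (l(36) − l(48)) / l(24).
= (727 − 227) / 1413 = 500 / 1413 = 0.353857.

0.354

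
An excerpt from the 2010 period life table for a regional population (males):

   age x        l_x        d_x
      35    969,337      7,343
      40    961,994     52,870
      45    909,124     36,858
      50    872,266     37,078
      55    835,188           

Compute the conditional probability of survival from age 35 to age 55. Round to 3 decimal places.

The conditional survival probability is l_55/l_35 = 835,188/969,337 = 0.861607.

0.862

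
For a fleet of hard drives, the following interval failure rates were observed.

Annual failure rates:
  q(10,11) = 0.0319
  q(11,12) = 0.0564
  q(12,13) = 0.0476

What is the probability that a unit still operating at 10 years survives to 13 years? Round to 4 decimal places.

0.8700

Survival from 10 to 13 is the product of surviving each interval: (1 − 0.0319) × (1 − 0.0564) × (1 − 0.0476).
= 0.9681 × 0.9436 × 0.9524 = 0.870017.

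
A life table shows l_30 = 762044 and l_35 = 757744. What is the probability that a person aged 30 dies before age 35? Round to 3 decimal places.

0.006

P(die before 35 | alive at 30) = 1 − l_35/l_30 = 1 − 757744/762044 = (4300)/762044 = 0.005643.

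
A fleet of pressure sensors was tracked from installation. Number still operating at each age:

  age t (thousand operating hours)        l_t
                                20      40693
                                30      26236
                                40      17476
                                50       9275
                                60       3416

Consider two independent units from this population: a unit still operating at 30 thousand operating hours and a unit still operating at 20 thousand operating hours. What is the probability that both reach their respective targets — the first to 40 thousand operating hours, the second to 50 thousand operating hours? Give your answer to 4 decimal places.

p₁ = l_40/l_30 = 17476/26236 = 0.666108; p₂ = l_50/l_20 = 9275/40693 = 0.227926.
P(both) = p₁ × p₂ = 0.666108 × 0.227926 = 0.151823.

0.1518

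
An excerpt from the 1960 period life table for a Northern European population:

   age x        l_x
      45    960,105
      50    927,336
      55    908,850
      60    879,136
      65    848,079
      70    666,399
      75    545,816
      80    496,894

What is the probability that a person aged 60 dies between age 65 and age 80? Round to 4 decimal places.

0.3995

This is the probability of reaching 65 but not 80, conditional on being alive at 60: (l_65 − l_80) / l_60.
= (848,079 − 496,894) / 879,136 = 351,185 / 879,136 = 0.399466.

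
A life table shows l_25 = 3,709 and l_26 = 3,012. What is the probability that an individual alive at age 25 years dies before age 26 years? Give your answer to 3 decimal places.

P(die before 26 | alive at 25) = 1 − l_26/l_25 = 1 − 3,012/3,709 = (697)/3,709 = 0.187921.

0.188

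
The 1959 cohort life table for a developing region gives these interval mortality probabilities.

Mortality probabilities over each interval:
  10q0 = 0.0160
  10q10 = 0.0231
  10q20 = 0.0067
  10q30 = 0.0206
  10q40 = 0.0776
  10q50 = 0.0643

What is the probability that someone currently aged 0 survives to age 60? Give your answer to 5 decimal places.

60p0 = (1 − 0.0160) × (1 − 0.0231) × (1 − 0.0067) × (1 − 0.0206) × (1 − 0.0776) × (1 − 0.0643).
= 0.9840 × 0.9769 × 0.9933 × 0.9794 × 0.9224 × 0.9357 = 0.807127.

0.80713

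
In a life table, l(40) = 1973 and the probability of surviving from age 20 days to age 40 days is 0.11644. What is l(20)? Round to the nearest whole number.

16944

l(20) = l(40) / p = 1973 / 0.11644 = 16944.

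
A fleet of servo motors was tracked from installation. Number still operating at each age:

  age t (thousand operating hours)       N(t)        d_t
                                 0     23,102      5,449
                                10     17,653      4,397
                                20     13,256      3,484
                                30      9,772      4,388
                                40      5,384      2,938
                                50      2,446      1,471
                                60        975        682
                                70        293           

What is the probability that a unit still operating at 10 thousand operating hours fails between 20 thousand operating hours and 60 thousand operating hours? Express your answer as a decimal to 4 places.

This is the probability of reaching 20 but not 60, conditional on being operational at 10: (N(20) − N(60)) / N(10).
= (13,256 − 975) / 17,653 = 12,281 / 17,653 = 0.695689.

0.6957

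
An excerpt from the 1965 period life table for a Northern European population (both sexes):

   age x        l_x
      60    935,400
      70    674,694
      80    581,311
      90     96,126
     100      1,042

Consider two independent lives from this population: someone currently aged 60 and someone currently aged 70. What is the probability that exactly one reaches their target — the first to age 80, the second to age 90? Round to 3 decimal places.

0.587

p₁ = l_80/l_60 = 581,311/935,400 = 0.621457; p₂ = l_90/l_70 = 96,126/674,694 = 0.142473.
P(exactly one) = p₁(1−p₂) + (1−p₁)p₂ = 0.532916 + 0.053932 = 0.586848.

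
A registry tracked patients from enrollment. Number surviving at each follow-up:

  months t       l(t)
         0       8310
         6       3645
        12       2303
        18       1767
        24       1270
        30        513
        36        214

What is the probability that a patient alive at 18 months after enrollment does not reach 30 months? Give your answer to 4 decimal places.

P(die before 30 | alive at 18) = 1 − l(30)/l(18) = 1 − 513/1767 = (1254)/1767 = 0.709677.

0.7097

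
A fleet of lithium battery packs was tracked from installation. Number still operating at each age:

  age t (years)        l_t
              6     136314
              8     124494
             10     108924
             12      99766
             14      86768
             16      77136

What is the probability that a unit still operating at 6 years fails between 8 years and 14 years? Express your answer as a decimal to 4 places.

0.2768

This is the probability of reaching 8 but not 14, conditional on being operational at 6: (l_8 − l_14) / l_6.
= (124494 − 86768) / 136314 = 37726 / 136314 = 0.276758.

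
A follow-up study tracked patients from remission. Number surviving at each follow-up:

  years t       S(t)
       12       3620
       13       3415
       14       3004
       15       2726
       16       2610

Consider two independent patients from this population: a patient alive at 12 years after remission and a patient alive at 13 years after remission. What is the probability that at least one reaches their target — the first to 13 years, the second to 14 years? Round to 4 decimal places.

0.9932

p₁ = S(13)/S(12) = 3415/3620 = 0.943370; p₂ = S(14)/S(13) = 3004/3415 = 0.879649.
P(at least one) = 1 − (1−p₁)(1−p₂) = 1 − 0.056630 × 0.120351 = 0.993185.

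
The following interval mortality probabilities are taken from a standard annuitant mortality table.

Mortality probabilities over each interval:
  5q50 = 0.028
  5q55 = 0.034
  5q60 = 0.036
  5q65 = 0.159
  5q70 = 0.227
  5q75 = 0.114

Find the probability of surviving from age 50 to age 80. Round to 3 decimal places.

30p50 = (1 − 0.028) × (1 − 0.034) × (1 − 0.036) × (1 − 0.159) × (1 − 0.227) × (1 − 0.114).
= 0.972 × 0.966 × 0.964 × 0.841 × 0.773 × 0.886 = 0.521350.

0.521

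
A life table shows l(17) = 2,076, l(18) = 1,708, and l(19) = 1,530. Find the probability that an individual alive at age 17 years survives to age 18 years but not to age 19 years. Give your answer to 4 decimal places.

0.0857

This is the probability of reaching 18 but not 19, conditional on being alive at 17: (l(18) − l(19)) / l(17).
= (1,708 − 1,530) / 2,076 = 178 / 2,076 = 0.085742.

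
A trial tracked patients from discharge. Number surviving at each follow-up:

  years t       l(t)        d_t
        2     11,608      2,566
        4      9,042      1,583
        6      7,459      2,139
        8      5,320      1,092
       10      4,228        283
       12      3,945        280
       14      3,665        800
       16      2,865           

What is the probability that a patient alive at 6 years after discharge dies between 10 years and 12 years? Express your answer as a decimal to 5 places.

0.03794

This is the probability of reaching 10 but not 12, conditional on being alive at 6: (l(10) − l(12)) / l(6).
= (4,228 − 3,945) / 7,459 = 283 / 7,459 = 0.037941.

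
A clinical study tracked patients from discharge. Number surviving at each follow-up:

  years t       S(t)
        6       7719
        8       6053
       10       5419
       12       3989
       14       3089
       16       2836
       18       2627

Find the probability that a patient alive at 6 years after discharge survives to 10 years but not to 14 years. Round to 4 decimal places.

This is the probability of reaching 10 but not 14, conditional on being alive at 6: (S(10) − S(14)) / S(6).
= (5419 − 3089) / 7719 = 2330 / 7719 = 0.301853.

0.3019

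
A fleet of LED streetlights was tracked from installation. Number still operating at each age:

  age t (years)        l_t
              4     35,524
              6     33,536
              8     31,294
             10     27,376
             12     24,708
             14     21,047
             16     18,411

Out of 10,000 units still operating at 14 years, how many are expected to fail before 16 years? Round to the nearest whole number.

The relevant probability is 1 − 18,411/21,047 = 0.125244.
Expected number = 10,000 × 0.125244 = 1252.

1252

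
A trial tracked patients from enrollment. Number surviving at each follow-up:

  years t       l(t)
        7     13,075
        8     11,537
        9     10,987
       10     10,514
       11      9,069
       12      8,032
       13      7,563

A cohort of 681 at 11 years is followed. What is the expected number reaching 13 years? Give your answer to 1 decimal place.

567.9

The relevant probability is 7,563/9,069 = 0.833940.
Expected number = 681 × 0.833940 = 567.9.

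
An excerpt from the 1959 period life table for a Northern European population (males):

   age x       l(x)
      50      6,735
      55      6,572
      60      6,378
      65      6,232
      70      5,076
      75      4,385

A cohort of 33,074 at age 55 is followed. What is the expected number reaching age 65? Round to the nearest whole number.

The relevant probability is 6,232/6,572 = 0.948265.
Expected number = 33,074 × 0.948265 = 31363.

31363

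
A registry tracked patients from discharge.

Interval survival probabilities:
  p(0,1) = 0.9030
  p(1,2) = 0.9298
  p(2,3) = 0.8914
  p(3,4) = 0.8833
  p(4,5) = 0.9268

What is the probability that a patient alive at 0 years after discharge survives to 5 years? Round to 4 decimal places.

P(survive 0→5) = 0.9030 × 0.9298 × 0.8914 × 0.8833 × 0.9268.
= 0.612695.

0.6127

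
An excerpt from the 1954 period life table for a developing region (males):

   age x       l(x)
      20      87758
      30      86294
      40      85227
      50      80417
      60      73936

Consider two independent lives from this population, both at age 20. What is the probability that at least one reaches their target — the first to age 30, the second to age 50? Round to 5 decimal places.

p₁ = l(30)/l(20) = 86294/87758 = 0.983318; p₂ = l(50)/l(20) = 80417/87758 = 0.916350.
P(at least one) = 1 − (1−p₁)(1−p₂) = 1 − 0.016682 × 0.083650 = 0.998605.

0.99860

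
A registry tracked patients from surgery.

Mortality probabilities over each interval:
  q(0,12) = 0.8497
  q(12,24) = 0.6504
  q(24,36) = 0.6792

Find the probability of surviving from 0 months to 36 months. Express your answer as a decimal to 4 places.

0.0169

P(survive 0→36) = (1 − 0.8497) × (1 − 0.6504) × (1 − 0.6792).
= 0.1503 × 0.3496 × 0.3208 = 0.016856.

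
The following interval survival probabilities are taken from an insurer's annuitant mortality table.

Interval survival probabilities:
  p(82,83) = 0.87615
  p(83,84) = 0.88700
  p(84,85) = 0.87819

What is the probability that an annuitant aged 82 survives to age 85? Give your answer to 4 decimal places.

0.6825

Survival from 82 to 85 is the product of surviving each interval: 0.87615 × 0.88700 × 0.87819.
= 0.682481.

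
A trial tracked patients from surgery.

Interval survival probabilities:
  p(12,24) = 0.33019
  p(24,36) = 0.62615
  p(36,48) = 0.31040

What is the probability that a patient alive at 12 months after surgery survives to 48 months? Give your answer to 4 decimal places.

Survival from 12 to 48 is the product of surviving each interval: 0.33019 × 0.62615 × 0.31040.
= 0.064175.

0.0642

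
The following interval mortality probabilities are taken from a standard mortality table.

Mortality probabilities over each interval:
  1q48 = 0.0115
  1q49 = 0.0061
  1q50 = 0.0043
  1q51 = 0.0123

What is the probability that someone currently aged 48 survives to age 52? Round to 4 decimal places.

Chaining the interval survival probabilities: (1 − 0.0115) × (1 − 0.0061) × (1 − 0.0043) × (1 − 0.0123).
= 0.9885 × 0.9939 × 0.9957 × 0.9877 = 0.966213.

0.9662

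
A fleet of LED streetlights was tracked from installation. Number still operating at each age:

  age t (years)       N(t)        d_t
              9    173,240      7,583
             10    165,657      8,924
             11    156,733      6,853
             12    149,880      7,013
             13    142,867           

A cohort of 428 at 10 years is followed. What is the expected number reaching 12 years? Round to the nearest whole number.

387

The relevant probability is 149,880/165,657 = 0.904761.
Expected number = 428 × 0.904761 = 387.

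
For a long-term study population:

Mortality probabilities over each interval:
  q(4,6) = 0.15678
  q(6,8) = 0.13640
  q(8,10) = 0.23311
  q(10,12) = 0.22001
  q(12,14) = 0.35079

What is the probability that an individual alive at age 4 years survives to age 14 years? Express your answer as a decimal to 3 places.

0.283

The overall survival probability is (1 − 0.15678) × (1 − 0.13640) × (1 − 0.23311) × (1 − 0.22001) × (1 − 0.35079).
= 0.84322 × 0.86360 × 0.76689 × 0.77999 × 0.64921 = 0.282788.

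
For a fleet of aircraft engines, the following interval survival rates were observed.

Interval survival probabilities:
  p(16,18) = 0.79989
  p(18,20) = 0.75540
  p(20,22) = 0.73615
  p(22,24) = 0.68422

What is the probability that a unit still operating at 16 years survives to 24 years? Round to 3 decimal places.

P(survive 16→24) = 0.79989 × 0.75540 × 0.73615 × 0.68422.
= 0.304347.

0.304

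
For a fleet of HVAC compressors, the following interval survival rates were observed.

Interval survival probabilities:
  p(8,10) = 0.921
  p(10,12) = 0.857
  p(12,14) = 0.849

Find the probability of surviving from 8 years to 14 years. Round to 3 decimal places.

0.670

The overall survival probability is 0.921 × 0.857 × 0.849.
= 0.670113.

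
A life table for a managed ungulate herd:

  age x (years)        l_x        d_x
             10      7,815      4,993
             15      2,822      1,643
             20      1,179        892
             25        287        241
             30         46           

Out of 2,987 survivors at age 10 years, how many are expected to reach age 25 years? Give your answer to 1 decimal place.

The relevant probability is 287/7,815 = 0.036724.
Expected number = 2,987 × 0.036724 = 109.7.

109.7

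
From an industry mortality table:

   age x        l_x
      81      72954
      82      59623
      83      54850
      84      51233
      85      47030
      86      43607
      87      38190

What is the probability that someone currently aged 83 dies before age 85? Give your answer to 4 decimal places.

0.1426

P(die before 85 | alive at 83) = 1 − l_85/l_83 = 1 − 47030/54850 = (7820)/54850 = 0.142571.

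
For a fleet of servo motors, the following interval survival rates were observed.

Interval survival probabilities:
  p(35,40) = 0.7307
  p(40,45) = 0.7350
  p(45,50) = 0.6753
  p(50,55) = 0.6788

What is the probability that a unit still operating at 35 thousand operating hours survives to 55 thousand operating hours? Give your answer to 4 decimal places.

Survival from 35 to 55 is the product of surviving each interval: 0.7307 × 0.7350 × 0.6753 × 0.6788.
= 0.246187.

0.2462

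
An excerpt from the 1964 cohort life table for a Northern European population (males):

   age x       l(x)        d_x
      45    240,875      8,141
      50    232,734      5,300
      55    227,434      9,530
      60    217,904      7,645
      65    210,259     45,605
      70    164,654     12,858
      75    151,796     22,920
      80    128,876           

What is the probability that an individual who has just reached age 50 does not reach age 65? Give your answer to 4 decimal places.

P(die before 65 | alive at 50) = 1 − l(65)/l(50) = 1 − 210,259/232,734 = (22,475)/232,734 = 0.096569.

0.0966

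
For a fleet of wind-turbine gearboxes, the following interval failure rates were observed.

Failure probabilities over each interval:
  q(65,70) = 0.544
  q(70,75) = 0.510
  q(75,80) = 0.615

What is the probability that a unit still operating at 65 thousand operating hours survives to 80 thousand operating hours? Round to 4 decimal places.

0.0860

Survival from 65 to 80 is the product of surviving each interval: (1 − 0.544) × (1 − 0.510) × (1 − 0.615).
= 0.456 × 0.490 × 0.385 = 0.086024.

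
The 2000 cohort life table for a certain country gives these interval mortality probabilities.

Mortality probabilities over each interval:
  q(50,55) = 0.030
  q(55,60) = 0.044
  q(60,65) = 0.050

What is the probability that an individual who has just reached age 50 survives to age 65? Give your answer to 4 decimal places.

0.8810

Survival from 50 to 65 is the product of surviving each interval: (1 − 0.030) × (1 − 0.044) × (1 − 0.050).
= 0.970 × 0.956 × 0.950 = 0.880954.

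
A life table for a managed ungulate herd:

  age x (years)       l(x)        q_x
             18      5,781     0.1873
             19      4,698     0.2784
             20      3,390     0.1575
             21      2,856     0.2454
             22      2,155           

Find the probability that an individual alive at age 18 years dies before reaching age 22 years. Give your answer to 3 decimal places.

0.627

P(die before 22 | alive at 18) = 1 − l(22)/l(18) = 1 − 2,155/5,781 = (3,626)/5,781 = 0.627227.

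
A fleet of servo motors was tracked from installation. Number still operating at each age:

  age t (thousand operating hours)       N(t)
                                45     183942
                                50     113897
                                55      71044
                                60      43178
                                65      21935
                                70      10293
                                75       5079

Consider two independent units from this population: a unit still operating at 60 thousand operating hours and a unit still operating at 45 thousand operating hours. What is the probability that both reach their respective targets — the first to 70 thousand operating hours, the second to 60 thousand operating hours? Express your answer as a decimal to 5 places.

p₁ = N(70)/N(60) = 10293/43178 = 0.238385; p₂ = N(60)/N(45) = 43178/183942 = 0.234737.
P(both) = p₁ × p₂ = 0.238385 × 0.234737 = 0.055958.

0.05596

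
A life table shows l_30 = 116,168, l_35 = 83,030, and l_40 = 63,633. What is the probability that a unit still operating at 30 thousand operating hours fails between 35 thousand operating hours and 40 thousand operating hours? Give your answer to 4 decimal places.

0.1670

This is the probability of reaching 35 but not 40, conditional on being operational at 30: (l_35 − l_40) / l_30.
= (83,030 − 63,633) / 116,168 = 19,397 / 116,168 = 0.166974.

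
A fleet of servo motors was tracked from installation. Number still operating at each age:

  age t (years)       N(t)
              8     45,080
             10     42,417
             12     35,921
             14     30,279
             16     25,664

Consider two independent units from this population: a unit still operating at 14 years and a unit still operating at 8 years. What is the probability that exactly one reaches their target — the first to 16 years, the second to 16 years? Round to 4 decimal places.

p₁ = N(16)/N(14) = 25,664/30,279 = 0.847584; p₂ = N(16)/N(8) = 25,664/45,080 = 0.569299.
P(exactly one) = p₁(1−p₂) + (1−p₁)p₂ = 0.365055 + 0.086770 = 0.451826.

0.4518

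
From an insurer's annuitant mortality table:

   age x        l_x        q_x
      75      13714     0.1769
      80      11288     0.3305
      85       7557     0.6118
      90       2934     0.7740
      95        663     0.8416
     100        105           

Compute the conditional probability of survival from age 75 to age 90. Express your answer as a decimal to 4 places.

0.2139

We want 15p75 = l_90/l_75.
The conditional survival probability is l_90/l_75 = 2934/13714 = 0.213942.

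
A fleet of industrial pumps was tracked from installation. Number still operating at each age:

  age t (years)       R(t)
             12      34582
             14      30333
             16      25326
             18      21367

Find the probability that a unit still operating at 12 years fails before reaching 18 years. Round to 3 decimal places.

P(fail before 18 | operational at 12) = 1 − R(18)/R(12) = 1 − 21367/34582 = (13215)/34582 = 0.382135.

0.382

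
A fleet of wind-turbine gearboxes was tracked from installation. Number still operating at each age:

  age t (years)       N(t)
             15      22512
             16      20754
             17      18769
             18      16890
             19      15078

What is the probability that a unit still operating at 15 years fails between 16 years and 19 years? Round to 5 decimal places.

This is the probability of reaching 16 but not 19, conditional on being operational at 15: (N(16) − N(19)) / N(15).
= (20754 − 15078) / 22512 = 5676 / 22512 = 0.252132.

0.25213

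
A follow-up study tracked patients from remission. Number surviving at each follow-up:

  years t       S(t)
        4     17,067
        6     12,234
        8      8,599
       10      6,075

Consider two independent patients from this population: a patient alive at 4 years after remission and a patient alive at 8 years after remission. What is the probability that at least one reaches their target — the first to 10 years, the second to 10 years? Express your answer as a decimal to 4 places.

0.8110

p₁ = S(10)/S(4) = 6,075/17,067 = 0.355950; p₂ = S(10)/S(8) = 6,075/8,599 = 0.706477.
P(at least one) = 1 − (1−p₁)(1−p₂) = 1 − 0.644050 × 0.293523 = 0.810957.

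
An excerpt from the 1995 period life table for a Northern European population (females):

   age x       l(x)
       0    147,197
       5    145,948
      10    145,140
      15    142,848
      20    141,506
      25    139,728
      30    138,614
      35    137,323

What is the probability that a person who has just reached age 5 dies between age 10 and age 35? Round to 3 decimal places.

0.054

This is the probability of reaching 10 but not 35, conditional on being alive at 5: (l(10) − l(35)) / l(5).
= (145,140 − 137,323) / 145,948 = 7,817 / 145,948 = 0.053560.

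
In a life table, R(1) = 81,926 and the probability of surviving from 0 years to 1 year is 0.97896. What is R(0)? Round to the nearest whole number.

R(0) = R(1) / p = 81,926 / 0.97896 = 83687.

83687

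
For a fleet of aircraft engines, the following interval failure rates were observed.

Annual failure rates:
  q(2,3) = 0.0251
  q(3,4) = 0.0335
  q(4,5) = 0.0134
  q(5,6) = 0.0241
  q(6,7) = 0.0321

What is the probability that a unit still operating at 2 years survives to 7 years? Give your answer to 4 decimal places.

P(survive 2→7) = (1 − 0.0251) × (1 − 0.0335) × (1 − 0.0134) × (1 − 0.0241) × (1 − 0.0321).
= 0.9749 × 0.9665 × 0.9866 × 0.9759 × 0.9679 = 0.878090.

0.8781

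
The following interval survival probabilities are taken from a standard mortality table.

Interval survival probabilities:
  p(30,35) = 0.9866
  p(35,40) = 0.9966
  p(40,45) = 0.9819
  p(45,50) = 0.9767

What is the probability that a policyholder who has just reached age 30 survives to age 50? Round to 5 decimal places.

0.94295

Chaining the interval survival probabilities: 0.9866 × 0.9966 × 0.9819 × 0.9767.
= 0.942954.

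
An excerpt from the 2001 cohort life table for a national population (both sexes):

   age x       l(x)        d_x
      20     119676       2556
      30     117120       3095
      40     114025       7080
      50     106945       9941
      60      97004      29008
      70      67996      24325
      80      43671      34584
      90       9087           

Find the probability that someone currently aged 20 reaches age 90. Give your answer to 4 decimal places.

The conditional survival probability is l(90)/l(20) = 9087/119676 = 0.075930.

0.0759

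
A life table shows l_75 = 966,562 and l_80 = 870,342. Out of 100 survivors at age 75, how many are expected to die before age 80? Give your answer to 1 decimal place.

The relevant probability is 1 − 870,342/966,562 = 0.099549.
Expected number = 100 × 0.099549 = 10.0.

10.0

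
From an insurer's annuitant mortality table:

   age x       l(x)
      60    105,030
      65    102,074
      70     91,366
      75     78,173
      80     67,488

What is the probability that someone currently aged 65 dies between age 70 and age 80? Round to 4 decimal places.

This is the probability of reaching 70 but not 80, conditional on being alive at 65: (l(70) − l(80)) / l(65).
= (91,366 − 67,488) / 102,074 = 23,878 / 102,074 = 0.233928.

0.2339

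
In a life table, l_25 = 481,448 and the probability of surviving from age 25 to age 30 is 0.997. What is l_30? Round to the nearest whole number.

l_30 = l_25 × p = 481,448 × 0.997 = 480004.

480004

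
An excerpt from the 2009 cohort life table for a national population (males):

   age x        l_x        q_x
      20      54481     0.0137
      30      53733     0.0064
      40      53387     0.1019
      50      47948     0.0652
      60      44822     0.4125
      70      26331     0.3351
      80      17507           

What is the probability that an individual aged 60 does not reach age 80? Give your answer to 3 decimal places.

P(die before 80 | alive at 60) = 1 − l_80/l_60 = 1 − 17507/44822 = (27315)/44822 = 0.609411.

0.609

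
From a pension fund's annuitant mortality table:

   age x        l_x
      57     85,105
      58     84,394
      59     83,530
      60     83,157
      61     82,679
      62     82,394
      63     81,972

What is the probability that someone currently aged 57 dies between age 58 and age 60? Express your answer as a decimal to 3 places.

We want 1|2q57 = (l_58 − l_60)/l_57.
This is the probability of reaching 58 but not 60, conditional on being alive at 57: (l_58 − l_60) / l_57.
= (84,394 − 83,157) / 85,105 = 1,237 / 85,105 = 0.014535.

0.015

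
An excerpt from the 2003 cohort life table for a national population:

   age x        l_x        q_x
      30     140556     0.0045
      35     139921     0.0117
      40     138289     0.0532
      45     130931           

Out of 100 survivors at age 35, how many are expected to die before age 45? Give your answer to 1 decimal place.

The relevant probability is 1 − 130931/139921 = 0.064251.
Expected number = 100 × 0.064251 = 6.4.

6.4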